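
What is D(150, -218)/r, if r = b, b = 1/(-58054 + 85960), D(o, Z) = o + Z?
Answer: -1897608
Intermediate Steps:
D(o, Z) = Z + o
b = 1/27906 ≈ 3.5835e-5
r = 1/27906 ≈ 3.5835e-5
D(150, -218)/r = (-218 + 150)/(1/27906) = -68*27906 = -1897608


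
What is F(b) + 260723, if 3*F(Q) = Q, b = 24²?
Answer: 260915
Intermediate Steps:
b = 576
F(Q) = Q/3
F(b) + 260723 = (⅓)*576 + 260723 = 192 + 260723 = 260915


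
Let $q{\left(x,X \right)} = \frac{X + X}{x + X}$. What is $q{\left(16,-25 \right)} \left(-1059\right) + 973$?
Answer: $- \frac{14731}{3} \approx -4910.3$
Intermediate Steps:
$q{\left(x,X \right)} = \frac{2 X}{X + x}$
$q{\left(16,-25 \right)} \left(-1059\right) + 973 = 2 \left(-25\right) \frac{1}{-25 + 16} \left(-1059\right) + 973 = 2 \left(-25\right) \frac{1}{-9} \left(-1059\right) + 973 = 2 \left(-25\right) \left(- \frac{1}{9}\right) \left(-1059\right) + 973 = \frac{50}{9} \left(-1059\right) + 973 = - \frac{17650}{3} + 973 = - \frac{14731}{3}$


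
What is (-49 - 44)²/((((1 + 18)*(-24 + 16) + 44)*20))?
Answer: -961/240 ≈ -4.0042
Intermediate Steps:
(-49 - 44)²/((((1 + 18)*(-24 + 16) + 44)*20)) = (-93)²/(((19*(-8) + 44)*20)) = 8649/(((-152 + 44)*20)) = 8649/((-108*20)) = 8649/(-2160) = 8649*(-1/2160) = -961/240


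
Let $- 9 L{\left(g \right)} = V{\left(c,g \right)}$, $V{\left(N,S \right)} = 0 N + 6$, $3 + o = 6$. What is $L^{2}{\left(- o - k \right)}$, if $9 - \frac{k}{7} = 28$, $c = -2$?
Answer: $\frac{4}{9} \approx 0.44444$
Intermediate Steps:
$o = 3$ ($o = -3 + 6 = 3$)
$k = -133$ ($k = 63 - 196 = -133$)
$V{\left(N,S \right)} = 6$ ($V{\left(N,S \right)} = 0 + 6 = 6$)
$L{\left(g \right)} = - \frac{2}{3}$ ($L{\left(g \right)} = \left(- \frac{1}{9}\right) 6 = - \frac{2}{3}$)
$L^{2}{\left(- o - k \right)} = \left(- \frac{2}{3}\right)^{2} = \frac{4}{9}$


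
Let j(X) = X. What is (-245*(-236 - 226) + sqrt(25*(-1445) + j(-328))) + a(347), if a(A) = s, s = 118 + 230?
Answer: 113538 + I*sqrt(36453) ≈ 1.1354e+5 + 190.93*I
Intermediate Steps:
s = 348
a(A) = 348
(-245*(-236 - 226) + sqrt(25*(-1445) + j(-328))) + a(347) = (-245*(-236 - 226) + sqrt(25*(-1445) - 328)) + 348 = (-245*(-462) + sqrt(-36125 - 328)) + 348 = (113190 + sqrt(-36453)) + 348 = (113190 + I*sqrt(36453)) + 348 = 113538 + I*sqrt(36453)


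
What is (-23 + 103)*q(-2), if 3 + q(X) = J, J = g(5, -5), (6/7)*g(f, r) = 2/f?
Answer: -608/3 ≈ -202.67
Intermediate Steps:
g(f, r) = 7/(3*f) (g(f, r) = 7*(2/f)/6 = 7/(3*f))
J = 7/15 (J = (7/3)/5 = (7/3)*(1/5) = 7/15 ≈ 0.46667)
q(X) = -38/15 (q(X) = -3 + 7/15 = -38/15)
(-23 + 103)*q(-2) = (-23 + 103)*(-38/15) = 80*(-38/15) = -608/3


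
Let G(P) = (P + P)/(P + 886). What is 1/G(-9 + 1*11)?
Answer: 222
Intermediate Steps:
G(P) = 2*P/(886 + P) (G(P) = (2*P)/(886 + P) = 2*P/(886 + P))
1/G(-9 + 1*11) = 1/(2*(-9 + 1*11)/(886 + (-9 + 1*11))) = 1/(2*(-9 + 11)/(886 + (-9 + 11))) = 1/(2*2/(886 + 2)) = 1/(2*2/888) = 1/(2*2*(1/888)) = 1/(1/222) = 222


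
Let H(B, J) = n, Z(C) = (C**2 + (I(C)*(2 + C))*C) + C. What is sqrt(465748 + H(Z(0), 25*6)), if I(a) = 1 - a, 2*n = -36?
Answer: sqrt(465730) ≈ 682.44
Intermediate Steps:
n = -18 (n = (1/2)*(-36) = -18)
Z(C) = C + C**2 + C*(1 - C)*(2 + C) (Z(C) = (C**2 + ((1 - C)*(2 + C))*C) + C = (C**2 + C*(1 - C)*(2 + C)) + C = C + C**2 + C*(1 - C)*(2 + C))
H(B, J) = -18
sqrt(465748 + H(Z(0), 25*6)) = sqrt(465748 - 18) = sqrt(465730)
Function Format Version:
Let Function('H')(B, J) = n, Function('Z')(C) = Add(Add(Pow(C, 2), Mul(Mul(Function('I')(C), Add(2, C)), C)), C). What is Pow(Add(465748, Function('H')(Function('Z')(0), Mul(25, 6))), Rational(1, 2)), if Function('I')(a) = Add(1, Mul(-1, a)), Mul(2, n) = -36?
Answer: Pow(465730, Rational(1, 2)) ≈ 682.44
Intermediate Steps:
n = -18 (n = Mul(Rational(1, 2), -36) = -18)
Function('Z')(C) = Add(C, Pow(C, 2), Mul(C, Add(1, Mul(-1, C)), Add(2, C))) (Function('Z')(C) = Add(Add(Pow(C, 2), Mul(Mul(Add(1, Mul(-1, C)), Add(2, C)), C)), C) = Add(Add(Pow(C, 2), Mul(C, Add(1, Mul(-1, C)), Add(2, C))), C) = Add(C, Pow(C, 2), Mul(C, Add(1, Mul(-1, C)), Add(2, C))))
Function('H')(B, J) = -18
Pow(Add(465748, Function('H')(Function('Z')(0), Mul(25, 6))), Rational(1, 2)) = Pow(Add(465748, -18), Rational(1, 2)) = Pow(465730, Rational(1, 2))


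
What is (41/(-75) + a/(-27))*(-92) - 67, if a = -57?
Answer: -47459/225 ≈ -210.93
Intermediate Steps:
(41/(-75) + a/(-27))*(-92) - 67 = (41/(-75) - 57/(-27))*(-92) - 67 = (41*(-1/75) - 57*(-1/27))*(-92) - 67 = (-41/75 + 19/9)*(-92) - 67 = (352/225)*(-92) - 67 = -32384/225 - 67 = -47459/225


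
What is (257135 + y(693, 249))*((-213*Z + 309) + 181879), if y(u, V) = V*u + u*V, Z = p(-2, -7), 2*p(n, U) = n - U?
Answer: 218803686439/2 ≈ 1.0940e+11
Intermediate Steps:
p(n, U) = n/2 - U/2 (p(n, U) = (n - U)/2 = n/2 - U/2)
Z = 5/2 (Z = (½)*(-2) - ½*(-7) = -1 + 7/2 = 5/2 ≈ 2.5000)
y(u, V) = 2*V*u (y(u, V) = V*u + V*u = 2*V*u)
(257135 + y(693, 249))*((-213*Z + 309) + 181879) = (257135 + 2*249*693)*((-213*5/2 + 309) + 181879) = (257135 + 345114)*((-1065/2 + 309) + 181879) = 602249*(-447/2 + 181879) = 602249*(363311/2) = 218803686439/2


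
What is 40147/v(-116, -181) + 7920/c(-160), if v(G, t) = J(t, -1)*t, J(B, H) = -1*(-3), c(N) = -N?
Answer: -26537/1086 ≈ -24.436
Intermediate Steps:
J(B, H) = 3
v(G, t) = 3*t
40147/v(-116, -181) + 7920/c(-160) = 40147/((3*(-181))) + 7920/((-1*(-160))) = 40147/(-543) + 7920/160 = 40147*(-1/543) + 7920*(1/160) = -40147/543 + 99/2 = -26537/1086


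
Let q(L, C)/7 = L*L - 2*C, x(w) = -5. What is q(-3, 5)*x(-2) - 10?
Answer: 25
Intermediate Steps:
q(L, C) = -14*C + 7*L² (q(L, C) = 7*(L*L - 2*C) = 7*(L² - 2*C) = -14*C + 7*L²)
q(-3, 5)*x(-2) - 10 = (-14*5 + 7*(-3)²)*(-5) - 10 = (-70 + 7*9)*(-5) - 10 = (-70 + 63)*(-5) - 10 = -7*(-5) - 10 = 35 - 10 = 25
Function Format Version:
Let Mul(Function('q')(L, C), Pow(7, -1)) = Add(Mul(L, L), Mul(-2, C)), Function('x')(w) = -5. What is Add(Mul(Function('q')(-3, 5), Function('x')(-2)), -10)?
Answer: 25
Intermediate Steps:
Function('q')(L, C) = Add(Mul(-14, C), Mul(7, Pow(L, 2))) (Function('q')(L, C) = Mul(7, Add(Mul(L, L), Mul(-2, C))) = Mul(7, Add(Pow(L, 2), Mul(-2, C))) = Add(Mul(-14, C), Mul(7, Pow(L, 2))))
Add(Mul(Function('q')(-3, 5), Function('x')(-2)), -10) = Add(Mul(Add(Mul(-14, 5), Mul(7, Pow(-3, 2))), -5), -10) = Add(Mul(Add(-70, Mul(7, 9)), -5), -10) = Add(Mul(Add(-70, 63), -5), -10) = Add(Mul(-7, -5), -10) = Add(35, -10) = 25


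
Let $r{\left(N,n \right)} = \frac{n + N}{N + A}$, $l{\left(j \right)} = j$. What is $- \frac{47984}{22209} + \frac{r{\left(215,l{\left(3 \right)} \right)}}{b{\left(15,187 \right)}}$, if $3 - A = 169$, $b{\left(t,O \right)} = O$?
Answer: $- \frac{39530530}{18500097} \approx -2.1368$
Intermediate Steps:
$A = -166$ ($A = 3 - 169 = -166$)
$r{\left(N,n \right)} = \frac{N + n}{-166 + N}$ ($r{\left(N,n \right)} = \frac{n + N}{N - 166} = \frac{N + n}{-166 + N}$)
$- \frac{47984}{22209} + \frac{r{\left(215,l{\left(3 \right)} \right)}}{b{\left(15,187 \right)}} = - \frac{47984}{22209} + \frac{\frac{1}{-166 + 215} \left(215 + 3\right)}{187} = \left(-47984\right) \frac{1}{22209} + \frac{1}{49} \cdot 218 \cdot \frac{1}{187} = - \frac{47984}{22209} + \frac{1}{49} \cdot 218 \cdot \frac{1}{187} = - \frac{47984}{22209} + \frac{218}{49} \cdot \frac{1}{187} = - \frac{47984}{22209} + \frac{218}{9163} = - \frac{39530530}{18500097}$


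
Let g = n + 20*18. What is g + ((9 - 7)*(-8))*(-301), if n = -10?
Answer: 5166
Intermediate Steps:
g = 350 (g = -10 + 20*18 = -10 + 360 = 350)
g + ((9 - 7)*(-8))*(-301) = 350 + ((9 - 7)*(-8))*(-301) = 350 + (2*(-8))*(-301) = 350 - 16*(-301) = 350 + 4816 = 5166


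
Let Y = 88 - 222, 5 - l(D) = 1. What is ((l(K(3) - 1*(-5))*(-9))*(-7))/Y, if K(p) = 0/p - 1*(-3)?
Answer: -126/67 ≈ -1.8806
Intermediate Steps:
K(p) = 3 (K(p) = 0 + 3 = 3)
l(D) = 4 (l(D) = 5 - 1*1 = 5 - 1 = 4)
Y = -134
((l(K(3) - 1*(-5))*(-9))*(-7))/Y = ((4*(-9))*(-7))/(-134) = -36*(-7)*(-1/134) = 252*(-1/134) = -126/67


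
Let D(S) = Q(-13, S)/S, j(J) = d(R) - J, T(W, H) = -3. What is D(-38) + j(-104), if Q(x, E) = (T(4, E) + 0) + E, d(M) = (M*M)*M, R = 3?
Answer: 5019/38 ≈ 132.08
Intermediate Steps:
d(M) = M³ (d(M) = M²*M = M³)
Q(x, E) = -3 + E (Q(x, E) = (-3 + 0) + E = -3 + E)
j(J) = 27 - J (j(J) = 3³ - J = 27 - J)
D(S) = (-3 + S)/S
D(-38) + j(-104) = (-3 - 38)/(-38) + (27 - 1*(-104)) = -1/38*(-41) + (27 + 104) = 41/38 + 131 = 5019/38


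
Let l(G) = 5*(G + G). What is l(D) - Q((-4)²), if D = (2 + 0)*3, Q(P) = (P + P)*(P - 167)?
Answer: 4892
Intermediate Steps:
Q(P) = 2*P*(-167 + P) (Q(P) = (2*P)*(-167 + P) = 2*P*(-167 + P))
D = 6 (D = 2*3 = 6)
l(G) = 10*G (l(G) = 5*(2*G) = 10*G)
l(D) - Q((-4)²) = 10*6 - 2*(-4)²*(-167 + (-4)²) = 60 - 2*16*(-167 + 16) = 60 - 2*16*(-151) = 60 - 1*(-4832) = 60 + 4832 = 4892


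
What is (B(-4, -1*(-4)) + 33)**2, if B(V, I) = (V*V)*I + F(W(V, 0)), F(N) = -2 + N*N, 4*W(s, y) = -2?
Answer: 145161/16 ≈ 9072.6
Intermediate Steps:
W(s, y) = -1/2 (W(s, y) = (1/4)*(-2) = -1/2)
F(N) = -2 + N**2
B(V, I) = -7/4 + I*V**2 (B(V, I) = (V*V)*I + (-2 + (-1/2)**2) = V**2*I + (-2 + 1/4) = I*V**2 - 7/4 = -7/4 + I*V**2)
(B(-4, -1*(-4)) + 33)**2 = ((-7/4 - 1*(-4)*(-4)**2) + 33)**2 = ((-7/4 + 4*16) + 33)**2 = ((-7/4 + 64) + 33)**2 = (249/4 + 33)**2 = (381/4)**2 = 145161/16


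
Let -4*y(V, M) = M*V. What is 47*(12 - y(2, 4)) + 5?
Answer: 663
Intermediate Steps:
y(V, M) = -M*V/4
47*(12 - y(2, 4)) + 5 = 47*(12 - (-1)*4*2/4) + 5 = 47*(12 - 1*(-2)) + 5 = 47*(12 + 2) + 5 = 47*14 + 5 = 658 + 5 = 663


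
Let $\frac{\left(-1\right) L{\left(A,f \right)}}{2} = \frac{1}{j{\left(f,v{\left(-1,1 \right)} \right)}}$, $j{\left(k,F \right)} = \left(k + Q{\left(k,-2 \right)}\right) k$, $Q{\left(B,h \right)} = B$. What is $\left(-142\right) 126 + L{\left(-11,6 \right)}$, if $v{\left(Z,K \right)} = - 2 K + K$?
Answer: $- \frac{644113}{36} \approx -17892.0$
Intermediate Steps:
$v{\left(Z,K \right)} = - K$
$j{\left(k,F \right)} = 2 k^{2}$ ($j{\left(k,F \right)} = \left(k + k\right) k = 2 k k = 2 k^{2}$)
$L{\left(A,f \right)} = - \frac{1}{f^{2}}$ ($L{\left(A,f \right)} = - \frac{2}{2 f^{2}} = - 2 \frac{1}{2 f^{2}} = - \frac{1}{f^{2}}$)
$\left(-142\right) 126 + L{\left(-11,6 \right)} = \left(-142\right) 126 - \frac{1}{36} = -17892 - \frac{1}{36} = - \frac{644113}{36}$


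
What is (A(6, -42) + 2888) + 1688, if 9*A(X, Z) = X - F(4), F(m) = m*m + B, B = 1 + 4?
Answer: 13723/3 ≈ 4574.3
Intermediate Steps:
B = 5
F(m) = 5 + m² (F(m) = m*m + 5 = m² + 5 = 5 + m²)
A(X, Z) = -7/3 + X/9 (A(X, Z) = (X - (5 + 4²))/9 = (X - (5 + 16))/9 = (X - 1*21)/9 = (X - 21)/9 = (-21 + X)/9 = -7/3 + X/9)
(A(6, -42) + 2888) + 1688 = ((-7/3 + (⅑)*6) + 2888) + 1688 = ((-7/3 + ⅔) + 2888) + 1688 = (-5/3 + 2888) + 1688 = 8659/3 + 1688 = 13723/3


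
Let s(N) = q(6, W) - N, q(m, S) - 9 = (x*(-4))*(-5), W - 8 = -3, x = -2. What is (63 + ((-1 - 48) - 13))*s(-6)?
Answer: -25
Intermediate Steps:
W = 5 (W = 8 - 3 = 5)
q(m, S) = -31 (q(m, S) = 9 - 2*(-4)*(-5) = 9 + 8*(-5) = 9 - 40 = -31)
s(N) = -31 - N
(63 + ((-1 - 48) - 13))*s(-6) = (63 + ((-1 - 48) - 13))*(-31 - 1*(-6)) = (63 + (-49 - 13))*(-31 + 6) = (63 - 62)*(-25) = 1*(-25) = -25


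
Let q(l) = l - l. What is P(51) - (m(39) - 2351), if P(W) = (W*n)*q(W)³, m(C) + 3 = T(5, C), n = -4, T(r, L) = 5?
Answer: 2349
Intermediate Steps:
q(l) = 0
m(C) = 2 (m(C) = -3 + 5 = 2)
P(W) = 0 (P(W) = (W*(-4))*0³ = -4*W*0 = 0)
P(51) - (m(39) - 2351) = 0 - (2 - 2351) = 0 - 1*(-2349) = 0 + 2349 = 2349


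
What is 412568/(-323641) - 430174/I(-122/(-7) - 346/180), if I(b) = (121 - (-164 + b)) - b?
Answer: -21943960064309/12946610923 ≈ -1695.0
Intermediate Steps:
I(b) = 285 - 2*b (I(b) = (121 + (164 - b)) - b = (285 - b) - b = 285 - 2*b)
412568/(-323641) - 430174/I(-122/(-7) - 346/180) = 412568/(-323641) - 430174/(285 - 2*(-122/(-7) - 346/180)) = 412568*(-1/323641) - 430174/(285 - 2*(-122*(-⅐) - 346*1/180)) = -412568/323641 - 430174/(285 - 2*(122/7 - 173/90)) = -412568/323641 - 430174/(285 - 2*9769/630) = -412568/323641 - 430174/(285 - 9769/315) = -412568/323641 - 430174/80006/315 = -412568/323641 - 430174*315/80006 = -412568/323641 - 67752405/40003 = -21943960064309/12946610923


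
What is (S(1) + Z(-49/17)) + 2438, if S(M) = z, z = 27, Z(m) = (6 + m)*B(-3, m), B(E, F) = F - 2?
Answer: 707986/289 ≈ 2449.8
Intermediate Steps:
B(E, F) = -2 + F
Z(m) = (-2 + m)*(6 + m) (Z(m) = (6 + m)*(-2 + m) = (-2 + m)*(6 + m))
S(M) = 27
(S(1) + Z(-49/17)) + 2438 = (27 + (-2 - 49/17)*(6 - 49/17)) + 2438 = (27 - 83/17*53/17) + 2438 = (27 - 4399/289) + 2438 = 3404/289 + 2438 = 707986/289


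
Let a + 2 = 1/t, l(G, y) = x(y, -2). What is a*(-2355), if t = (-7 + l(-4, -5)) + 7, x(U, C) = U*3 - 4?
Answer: 91845/19 ≈ 4833.9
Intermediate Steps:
x(U, C) = -4 + 3*U (x(U, C) = 3*U - 4 = -4 + 3*U)
l(G, y) = -4 + 3*y
t = -19 (t = (-7 + (-4 + 3*(-5))) + 7 = (-7 + (-4 - 15)) + 7 = (-7 - 19) + 7 = -26 + 7 = -19)
a = -39/19 (a = -2 + 1/(-19) = -2 - 1/19 = -39/19 ≈ -2.0526)
a*(-2355) = -39/19*(-2355) = 91845/19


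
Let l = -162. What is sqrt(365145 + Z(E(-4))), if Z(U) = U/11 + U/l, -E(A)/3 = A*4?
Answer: 17*sqrt(12383481)/99 ≈ 604.28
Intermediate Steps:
E(A) = -12*A (E(A) = -3*A*4 = -12*A)
Z(U) = 151*U/1782 (Z(U) = U/11 + U/(-162) = U*(1/11) + U*(-1/162) = U/11 - U/162 = 151*U/1782)
sqrt(365145 + Z(E(-4))) = sqrt(365145 + 151*(-12*(-4))/1782) = sqrt(365145 + (151/1782)*48) = sqrt(365145 + 1208/297) = sqrt(108449273/297) = 17*sqrt(12383481)/99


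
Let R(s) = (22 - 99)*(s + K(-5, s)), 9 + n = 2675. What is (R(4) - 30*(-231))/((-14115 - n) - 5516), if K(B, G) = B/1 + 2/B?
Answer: -3199/10135 ≈ -0.31564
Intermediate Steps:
n = 2666 (n = -9 + 2675 = 2666)
K(B, G) = B + 2/B (K(B, G) = B*1 + 2/B = B + 2/B)
R(s) = 2079/5 - 77*s (R(s) = (22 - 99)*(s + (-5 + 2/(-5))) = -77*(s + (-5 + 2*(-1/5))) = -77*(s + (-5 - 2/5)) = -77*(s - 27/5) = -77*(-27/5 + s) = 2079/5 - 77*s)
(R(4) - 30*(-231))/((-14115 - n) - 5516) = ((2079/5 - 77*4) - 30*(-231))/((-14115 - 1*2666) - 5516) = ((2079/5 - 308) + 6930)/((-14115 - 2666) - 5516) = (539/5 + 6930)/(-16781 - 5516) = (35189/5)/(-22297) = (35189/5)*(-1/22297) = -3199/10135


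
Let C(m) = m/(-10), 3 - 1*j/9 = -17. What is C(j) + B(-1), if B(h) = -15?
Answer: -33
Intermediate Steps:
j = 180 (j = 27 - 9*(-17) = 27 + 153 = 180)
C(m) = -m/10 (C(m) = m*(-⅒) = -m/10)
C(j) + B(-1) = -⅒*180 - 15 = -18 - 15 = -33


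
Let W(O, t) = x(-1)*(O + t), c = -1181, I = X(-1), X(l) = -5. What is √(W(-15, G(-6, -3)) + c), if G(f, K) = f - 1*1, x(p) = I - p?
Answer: I*√1093 ≈ 33.061*I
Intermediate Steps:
I = -5
x(p) = -5 - p
G(f, K) = -1 + f (G(f, K) = f - 1 = -1 + f)
W(O, t) = -4*O - 4*t (W(O, t) = (-5 - 1*(-1))*(O + t) = (-5 + 1)*(O + t) = -4*(O + t) = -4*O - 4*t)
√(W(-15, G(-6, -3)) + c) = √((-4*(-15) - 4*(-1 - 6)) - 1181) = √((60 - 4*(-7)) - 1181) = √((60 + 28) - 1181) = √(88 - 1181) = √(-1093) = I*√1093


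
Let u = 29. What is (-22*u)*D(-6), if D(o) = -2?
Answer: 1276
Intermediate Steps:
(-22*u)*D(-6) = -22*29*(-2) = -638*(-2) = 1276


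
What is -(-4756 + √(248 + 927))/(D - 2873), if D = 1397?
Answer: -29/9 + 5*√47/1476 ≈ -3.1990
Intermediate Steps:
-(-4756 + √(248 + 927))/(D - 2873) = -(-4756 + √(248 + 927))/(1397 - 2873) = -(-4756 + √1175)/(-1476) = -(-4756 + 5*√47)*(-1)/1476 = -(29/9 - 5*√47/1476) = -29/9 + 5*√47/1476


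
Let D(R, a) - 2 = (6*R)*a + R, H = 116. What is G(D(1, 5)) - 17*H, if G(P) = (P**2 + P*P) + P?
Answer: 239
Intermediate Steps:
D(R, a) = 2 + R + 6*R*a (D(R, a) = 2 + ((6*R)*a + R) = 2 + (6*R*a + R) = 2 + (R + 6*R*a) = 2 + R + 6*R*a)
G(P) = P + 2*P**2 (G(P) = (P**2 + P**2) + P = 2*P**2 + P = P + 2*P**2)
G(D(1, 5)) - 17*H = (2 + 1 + 6*1*5)*(1 + 2*(2 + 1 + 6*1*5)) - 17*116 = (2 + 1 + 30)*(1 + 2*(2 + 1 + 30)) - 1972 = 33*(1 + 2*33) - 1972 = 33*(1 + 66) - 1972 = 33*67 - 1972 = 2211 - 1972 = 239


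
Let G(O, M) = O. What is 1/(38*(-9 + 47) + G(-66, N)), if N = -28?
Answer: 1/1378 ≈ 0.00072569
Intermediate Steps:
1/(38*(-9 + 47) + G(-66, N)) = 1/(38*(-9 + 47) - 66) = 1/(38*38 - 66) = 1/(1444 - 66) = 1/1378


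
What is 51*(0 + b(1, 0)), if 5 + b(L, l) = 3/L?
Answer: -102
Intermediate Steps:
b(L, l) = -5 + 3/L
51*(0 + b(1, 0)) = 51*(0 + (-5 + 3/1)) = 51*(0 + (-5 + 3*1)) = 51*(0 + (-5 + 3)) = 51*(0 - 2) = 51*(-2) = -102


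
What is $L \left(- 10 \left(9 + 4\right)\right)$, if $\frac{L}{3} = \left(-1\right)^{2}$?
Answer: $-390$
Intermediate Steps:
$L = 3$ ($L = 3 \left(-1\right)^{2} = 3 \cdot 1 = 3$)
$L \left(- 10 \left(9 + 4\right)\right) = 3 \left(- 10 \left(9 + 4\right)\right) = 3 \left(\left(-10\right) 13\right) = 3 \left(-130\right) = -390$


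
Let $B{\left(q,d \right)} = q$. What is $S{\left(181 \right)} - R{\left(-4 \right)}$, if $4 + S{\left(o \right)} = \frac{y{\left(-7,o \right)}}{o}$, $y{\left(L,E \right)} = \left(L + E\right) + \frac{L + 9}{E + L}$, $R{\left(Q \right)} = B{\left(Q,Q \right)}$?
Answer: $\frac{15139}{15747} \approx 0.96139$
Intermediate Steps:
$R{\left(Q \right)} = Q$
$y{\left(L,E \right)} = E + L + \frac{9 + L}{E + L}$ ($y{\left(L,E \right)} = \left(E + L\right) + \frac{9 + L}{E + L} = E + L + \frac{9 + L}{E + L}$)
$S{\left(o \right)} = -4 + \frac{51 + o^{2} - 14 o}{o \left(-7 + o\right)}$ ($S{\left(o \right)} = -4 + \frac{\frac{1}{o - 7} \left(9 - 7 + o^{2} + \left(-7\right)^{2} + 2 o \left(-7\right)\right)}{o} = -4 + \frac{\frac{1}{-7 + o} \left(9 - 7 + o^{2} + 49 - 14 o\right)}{o} = -4 + \frac{\frac{1}{-7 + o} \left(51 + o^{2} - 14 o\right)}{o} = -4 + \frac{51 + o^{2} - 14 o}{o \left(-7 + o\right)}$)
$S{\left(181 \right)} - R{\left(-4 \right)} = \frac{51 - 3 \cdot 181^{2} + 14 \cdot 181}{181 \left(-7 + 181\right)} - -4 = \frac{51 - 98283 + 2534}{181 \cdot 174} + 4 = \frac{1}{181} \cdot \frac{1}{174} \left(51 - 98283 + 2534\right) + 4 = \frac{1}{181} \cdot \frac{1}{174} \left(-95698\right) + 4 = - \frac{47849}{15747} + 4 = \frac{15139}{15747}$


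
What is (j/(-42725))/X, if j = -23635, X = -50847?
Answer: -4727/434487615 ≈ -1.0879e-5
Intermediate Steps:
(j/(-42725))/X = -23635/(-42725)/(-50847) = -23635*(-1/42725)*(-1/50847) = (4727/8545)*(-1/50847) = -4727/434487615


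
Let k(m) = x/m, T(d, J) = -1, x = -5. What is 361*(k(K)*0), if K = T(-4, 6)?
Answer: 0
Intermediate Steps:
K = -1
k(m) = -5/m
361*(k(K)*0) = 361*(-5/(-1)*0) = 361*(-5*(-1)*0) = 361*(5*0) = 361*0 = 0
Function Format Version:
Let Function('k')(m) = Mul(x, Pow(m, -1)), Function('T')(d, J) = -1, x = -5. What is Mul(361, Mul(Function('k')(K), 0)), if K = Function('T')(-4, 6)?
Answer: 0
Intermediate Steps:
K = -1
Function('k')(m) = Mul(-5, Pow(m, -1))
Mul(361, Mul(Function('k')(K), 0)) = Mul(361, Mul(Mul(-5, Pow(-1, -1)), 0)) = Mul(361, Mul(Mul(-5, -1), 0)) = Mul(361, Mul(5, 0)) = Mul(361, 0) = 0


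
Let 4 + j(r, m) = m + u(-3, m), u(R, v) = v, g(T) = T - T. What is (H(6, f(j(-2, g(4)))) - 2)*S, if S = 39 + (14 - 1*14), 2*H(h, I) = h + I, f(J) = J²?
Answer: 351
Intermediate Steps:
g(T) = 0
j(r, m) = -4 + 2*m (j(r, m) = -4 + (m + m) = -4 + 2*m)
H(h, I) = I/2 + h/2 (H(h, I) = (h + I)/2 = (I + h)/2 = I/2 + h/2)
S = 39 (S = 39 + (14 - 14) = 39 + 0 = 39)
(H(6, f(j(-2, g(4)))) - 2)*S = (((-4 + 2*0)²/2 + (½)*6) - 2)*39 = (((-4 + 0)²/2 + 3) - 2)*39 = (((½)*(-4)² + 3) - 2)*39 = (((½)*16 + 3) - 2)*39 = ((8 + 3) - 2)*39 = (11 - 2)*39 = 9*39 = 351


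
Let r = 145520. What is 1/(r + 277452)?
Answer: 1/422972 ≈ 2.3642e-6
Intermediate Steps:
1/(r + 277452) = 1/(145520 + 277452) = 1/422972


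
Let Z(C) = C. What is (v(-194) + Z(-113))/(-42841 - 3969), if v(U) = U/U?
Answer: 56/23405 ≈ 0.0023926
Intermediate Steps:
v(U) = 1
(v(-194) + Z(-113))/(-42841 - 3969) = (1 - 113)/(-42841 - 3969) = -112/(-46810) = -112*(-1/46810) = 56/23405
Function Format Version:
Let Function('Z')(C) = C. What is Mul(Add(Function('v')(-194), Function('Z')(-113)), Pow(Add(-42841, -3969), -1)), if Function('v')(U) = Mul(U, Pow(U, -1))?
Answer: Rational(56, 23405) ≈ 0.0023926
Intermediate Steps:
Function('v')(U) = 1
Mul(Add(Function('v')(-194), Function('Z')(-113)), Pow(Add(-42841, -3969), -1)) = Mul(Add(1, -113), Pow(Add(-42841, -3969), -1)) = Mul(-112, Pow(-46810, -1)) = Mul(-112, Rational(-1, 46810)) = Rational(56, 23405)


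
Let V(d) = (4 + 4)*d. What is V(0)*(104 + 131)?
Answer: 0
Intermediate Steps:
V(d) = 8*d
V(0)*(104 + 131) = (8*0)*(104 + 131) = 0*235 = 0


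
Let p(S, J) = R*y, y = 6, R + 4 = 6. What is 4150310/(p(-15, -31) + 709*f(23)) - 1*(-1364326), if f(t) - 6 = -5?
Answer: 987829356/721 ≈ 1.3701e+6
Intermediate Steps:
R = 2 (R = -4 + 6 = 2)
f(t) = 1 (f(t) = 6 - 5 = 1)
p(S, J) = 12 (p(S, J) = 2*6 = 12)
4150310/(p(-15, -31) + 709*f(23)) - 1*(-1364326) = 4150310/(12 + 709*1) - 1*(-1364326) = 4150310/(12 + 709) + 1364326 = 4150310/721 + 1364326 = 987829356/721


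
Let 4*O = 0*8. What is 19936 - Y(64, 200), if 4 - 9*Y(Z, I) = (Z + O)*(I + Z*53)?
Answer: 136436/3 ≈ 45479.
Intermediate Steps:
O = 0 (O = (0*8)/4 = (¼)*0 = 0)
Y(Z, I) = 4/9 - Z*(I + 53*Z)/9 (Y(Z, I) = 4/9 - (Z + 0)*(I + Z*53)/9 = 4/9 - Z*(I + 53*Z)/9)
19936 - Y(64, 200) = 19936 - (4/9 - 53/9*64² - ⅑*200*64) = 19936 - (4/9 - 53/9*4096 - 12800/9) = 19936 - (4/9 - 217088/9 - 12800/9) = 19936 - 1*(-76628/3) = 19936 + 76628/3 = 136436/3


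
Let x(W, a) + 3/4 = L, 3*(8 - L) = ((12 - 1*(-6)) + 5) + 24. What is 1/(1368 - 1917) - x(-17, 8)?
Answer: 18479/2196 ≈ 8.4148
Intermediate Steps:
L = -23/3 (L = 8 - (((12 - 1*(-6)) + 5) + 24)/3 = 8 - (((12 + 6) + 5) + 24)/3 = 8 - ((18 + 5) + 24)/3 = 8 - (23 + 24)/3 = 8 - ⅓*47 = 8 - 47/3 = -23/3 ≈ -7.6667)
x(W, a) = -101/12 (x(W, a) = -¾ - 23/3 = -101/12)
1/(1368 - 1917) - x(-17, 8) = 1/(1368 - 1917) - 1*(-101/12) = 1/(-549) + 101/12 = -1/549 + 101/12 = 18479/2196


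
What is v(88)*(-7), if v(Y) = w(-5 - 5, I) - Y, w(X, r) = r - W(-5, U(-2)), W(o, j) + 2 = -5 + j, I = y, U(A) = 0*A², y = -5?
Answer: 602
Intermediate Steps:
U(A) = 0
I = -5
W(o, j) = -7 + j (W(o, j) = -2 + (-5 + j) = -7 + j)
w(X, r) = 7 + r (w(X, r) = r - (-7 + 0) = r - 1*(-7) = r + 7 = 7 + r)
v(Y) = 2 - Y (v(Y) = (7 - 5) - Y = 2 - Y)
v(88)*(-7) = (2 - 1*88)*(-7) = (2 - 88)*(-7) = -86*(-7) = 602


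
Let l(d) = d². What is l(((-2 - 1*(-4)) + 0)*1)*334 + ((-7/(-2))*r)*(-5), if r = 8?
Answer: 1196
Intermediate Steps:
l(((-2 - 1*(-4)) + 0)*1)*334 + ((-7/(-2))*r)*(-5) = (((-2 - 1*(-4)) + 0)*1)²*334 + (-7/(-2)*8)*(-5) = (((-2 + 4) + 0)*1)²*334 + (-7*(-½)*8)*(-5) = ((2 + 0)*1)²*334 + ((7/2)*8)*(-5) = (2*1)²*334 + 28*(-5) = 2²*334 - 140 = 4*334 - 140 = 1336 - 140 = 1196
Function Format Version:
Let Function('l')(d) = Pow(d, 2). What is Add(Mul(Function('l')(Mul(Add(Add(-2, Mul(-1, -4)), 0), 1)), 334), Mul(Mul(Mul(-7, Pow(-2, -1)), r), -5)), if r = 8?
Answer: 1196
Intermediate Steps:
Add(Mul(Function('l')(Mul(Add(Add(-2, Mul(-1, -4)), 0), 1)), 334), Mul(Mul(Mul(-7, Pow(-2, -1)), r), -5)) = Add(Mul(Pow(Mul(Add(Add(-2, Mul(-1, -4)), 0), 1), 2), 334), Mul(Mul(Mul(-7, Pow(-2, -1)), 8), -5)) = Add(Mul(Pow(Mul(Add(Add(-2, 4), 0), 1), 2), 334), Mul(Mul(Mul(-7, Rational(-1, 2)), 8), -5)) = Add(Mul(Pow(Mul(Add(2, 0), 1), 2), 334), Mul(Mul(Rational(7, 2), 8), -5)) = Add(Mul(Pow(Mul(2, 1), 2), 334), Mul(28, -5)) = Add(Mul(Pow(2, 2), 334), -140) = Add(Mul(4, 334), -140) = Add(1336, -140) = 1196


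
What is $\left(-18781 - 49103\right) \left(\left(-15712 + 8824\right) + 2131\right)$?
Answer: $322924188$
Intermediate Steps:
$\left(-18781 - 49103\right) \left(\left(-15712 + 8824\right) + 2131\right) = - 67884 \left(-6888 + 2131\right) = \left(-67884\right) \left(-4757\right) = 322924188$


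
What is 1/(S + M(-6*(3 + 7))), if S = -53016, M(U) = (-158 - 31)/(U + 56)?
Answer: -4/211875 ≈ -1.8879e-5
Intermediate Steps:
M(U) = -189/(56 + U)
1/(S + M(-6*(3 + 7))) = 1/(-53016 - 189/(56 - 6*(3 + 7))) = 1/(-53016 - 189/(56 - 6*10)) = 1/(-53016 - 189/(56 - 60)) = 1/(-53016 - 189/(-4)) = 1/(-53016 - 189*(-¼)) = 1/(-53016 + 189/4) = 1/(-211875/4) = -4/211875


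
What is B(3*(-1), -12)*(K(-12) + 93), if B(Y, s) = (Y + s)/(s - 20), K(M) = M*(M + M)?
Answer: 5715/32 ≈ 178.59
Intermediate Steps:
K(M) = 2*M² (K(M) = M*(2*M) = 2*M²)
B(Y, s) = (Y + s)/(-20 + s)
B(3*(-1), -12)*(K(-12) + 93) = ((3*(-1) - 12)/(-20 - 12))*(2*(-12)² + 93) = ((-3 - 12)/(-32))*(2*144 + 93) = (-1/32*(-15))*(288 + 93) = (15/32)*381 = 5715/32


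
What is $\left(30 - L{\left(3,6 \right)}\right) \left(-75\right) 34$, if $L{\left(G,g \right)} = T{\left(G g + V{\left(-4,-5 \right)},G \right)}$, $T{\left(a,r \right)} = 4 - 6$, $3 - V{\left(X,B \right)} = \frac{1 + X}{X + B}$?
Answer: $-81600$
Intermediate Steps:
$V{\left(X,B \right)} = 3 - \frac{1 + X}{B + X}$ ($V{\left(X,B \right)} = 3 - \frac{1 + X}{X + B} = 3 - \frac{1 + X}{B + X}$)
$T{\left(a,r \right)} = -2$ ($T{\left(a,r \right)} = 4 - 6 = -2$)
$L{\left(G,g \right)} = -2$
$\left(30 - L{\left(3,6 \right)}\right) \left(-75\right) 34 = \left(30 - -2\right) \left(-75\right) 34 = \left(30 + 2\right) \left(-75\right) 34 = 32 \left(-75\right) 34 = \left(-2400\right) 34 = -81600$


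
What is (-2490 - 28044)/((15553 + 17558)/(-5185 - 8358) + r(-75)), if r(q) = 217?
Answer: -206760981/1452860 ≈ -142.31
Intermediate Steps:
(-2490 - 28044)/((15553 + 17558)/(-5185 - 8358) + r(-75)) = (-2490 - 28044)/((15553 + 17558)/(-5185 - 8358) + 217) = -30534/(33111/(-13543) + 217) = -30534/(33111*(-1/13543) + 217) = -30534/(-33111/13543 + 217) = -30534/2905720/13543 = -30534*13543/2905720 = -206760981/1452860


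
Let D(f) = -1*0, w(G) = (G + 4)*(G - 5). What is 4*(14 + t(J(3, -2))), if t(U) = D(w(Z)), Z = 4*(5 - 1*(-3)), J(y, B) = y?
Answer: 56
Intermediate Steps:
Z = 32 (Z = 4*(5 + 3) = 4*8 = 32)
w(G) = (-5 + G)*(4 + G) (w(G) = (4 + G)*(-5 + G) = (-5 + G)*(4 + G))
D(f) = 0
t(U) = 0
4*(14 + t(J(3, -2))) = 4*(14 + 0) = 4*14 = 56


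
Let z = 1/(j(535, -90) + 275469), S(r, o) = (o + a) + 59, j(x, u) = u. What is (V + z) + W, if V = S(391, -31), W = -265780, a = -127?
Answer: -73217493140/275379 ≈ -2.6588e+5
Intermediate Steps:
S(r, o) = -68 + o (S(r, o) = (o - 127) + 59 = (-127 + o) + 59 = -68 + o)
V = -99 (V = -68 - 31 = -99)
z = 1/275379 (z = 1/(-90 + 275469) = 1/275379 ≈ 3.6314e-6)
(V + z) + W = (-99 + 1/275379) - 265780 = -27262520/275379 - 265780 = -73217493140/275379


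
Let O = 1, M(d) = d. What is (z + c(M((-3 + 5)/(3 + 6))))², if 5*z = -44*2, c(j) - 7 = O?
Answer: 2304/25 ≈ 92.160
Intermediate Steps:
c(j) = 8 (c(j) = 7 + 1 = 8)
z = -88/5 (z = (-44*2)/5 = (⅕)*(-88) = -88/5 ≈ -17.600)
(z + c(M((-3 + 5)/(3 + 6))))² = (-88/5 + 8)² = (-48/5)² = 2304/25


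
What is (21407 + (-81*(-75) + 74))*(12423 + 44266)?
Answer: 1562122084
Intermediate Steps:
(21407 + (-81*(-75) + 74))*(12423 + 44266) = (21407 + (6075 + 74))*56689 = (21407 + 6149)*56689 = 27556*56689 = 1562122084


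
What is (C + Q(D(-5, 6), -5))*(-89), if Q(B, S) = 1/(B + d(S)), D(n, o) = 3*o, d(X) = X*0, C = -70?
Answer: 112051/18 ≈ 6225.1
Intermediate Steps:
d(X) = 0
Q(B, S) = 1/B (Q(B, S) = 1/(B + 0) = 1/B)
(C + Q(D(-5, 6), -5))*(-89) = (-70 + 1/(3*6))*(-89) = (-70 + 1/18)*(-89) = -1259/18*(-89) = 112051/18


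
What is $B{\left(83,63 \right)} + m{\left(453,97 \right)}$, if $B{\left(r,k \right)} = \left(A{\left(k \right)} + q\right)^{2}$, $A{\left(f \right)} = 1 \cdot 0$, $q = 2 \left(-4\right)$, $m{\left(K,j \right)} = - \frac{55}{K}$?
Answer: $\frac{28937}{453} \approx 63.879$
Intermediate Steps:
$q = -8$
$A{\left(f \right)} = 0$
$B{\left(r,k \right)} = 64$ ($B{\left(r,k \right)} = \left(0 - 8\right)^{2} = \left(-8\right)^{2} = 64$)
$B{\left(83,63 \right)} + m{\left(453,97 \right)} = 64 - \frac{55}{453} = \frac{28937}{453}$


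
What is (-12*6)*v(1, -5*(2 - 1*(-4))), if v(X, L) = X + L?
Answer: 2088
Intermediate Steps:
v(X, L) = L + X
(-12*6)*v(1, -5*(2 - 1*(-4))) = (-12*6)*(-5*(2 - 1*(-4)) + 1) = -72*(-5*(2 + 4) + 1) = -72*(-5*6 + 1) = -72*(-30 + 1) = -72*(-29) = 2088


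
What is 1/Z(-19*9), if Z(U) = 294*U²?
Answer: 1/8596854 ≈ 1.1632e-7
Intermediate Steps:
1/Z(-19*9) = 1/(294*(-19*9)²) = 1/(294*(-171)²) = 1/(294*29241) = 1/8596854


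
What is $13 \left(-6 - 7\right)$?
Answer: $-169$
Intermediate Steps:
$13 \left(-6 - 7\right) = 13 \left(-13\right) = -169$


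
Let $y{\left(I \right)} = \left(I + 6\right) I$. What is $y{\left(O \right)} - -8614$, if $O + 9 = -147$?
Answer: $32014$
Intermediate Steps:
$O = -156$ ($O = -9 - 147 = -156$)
$y{\left(I \right)} = I \left(6 + I\right)$ ($y{\left(I \right)} = \left(6 + I\right) I = I \left(6 + I\right)$)
$y{\left(O \right)} - -8614 = - 156 \left(6 - 156\right) - -8614 = \left(-156\right) \left(-150\right) + 8614 = 23400 + 8614 = 32014$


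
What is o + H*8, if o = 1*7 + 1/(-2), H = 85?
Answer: 1373/2 ≈ 686.50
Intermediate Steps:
o = 13/2 (o = 7 - ½ = 13/2 ≈ 6.5000)
o + H*8 = 13/2 + 85*8 = 13/2 + 680 = 1373/2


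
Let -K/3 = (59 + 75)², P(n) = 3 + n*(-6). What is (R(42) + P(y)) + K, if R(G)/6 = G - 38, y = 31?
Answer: -54027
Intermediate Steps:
P(n) = 3 - 6*n
R(G) = -228 + 6*G (R(G) = 6*(G - 38) = 6*(-38 + G) = -228 + 6*G)
K = -53868 (K = -3*(59 + 75)² = -3*134² = -3*17956 = -53868)
(R(42) + P(y)) + K = ((-228 + 6*42) + (3 - 6*31)) - 53868 = ((-228 + 252) + (3 - 186)) - 53868 = (24 - 183) - 53868 = -159 - 53868 = -54027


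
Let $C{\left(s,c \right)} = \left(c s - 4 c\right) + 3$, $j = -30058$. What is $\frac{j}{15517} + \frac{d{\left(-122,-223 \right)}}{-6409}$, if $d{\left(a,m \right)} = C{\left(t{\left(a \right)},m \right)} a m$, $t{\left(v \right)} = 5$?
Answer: $\frac{92681568718}{99448453} \approx 931.96$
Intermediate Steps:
$C{\left(s,c \right)} = 3 - 4 c + c s$ ($C{\left(s,c \right)} = \left(- 4 c + c s\right) + 3 = 3 - 4 c + c s$)
$d{\left(a,m \right)} = a m \left(3 + m\right)$ ($d{\left(a,m \right)} = \left(3 - 4 m + m 5\right) a m = \left(3 - 4 m + 5 m\right) a m = \left(3 + m\right) a m = a \left(3 + m\right) m = a m \left(3 + m\right)$)
$\frac{j}{15517} + \frac{d{\left(-122,-223 \right)}}{-6409} = - \frac{30058}{15517} + \frac{\left(-122\right) \left(-223\right) \left(3 - 223\right)}{-6409} = \left(-30058\right) \frac{1}{15517} + \left(-122\right) \left(-223\right) \left(-220\right) \left(- \frac{1}{6409}\right) = - \frac{30058}{15517} - - \frac{5985320}{6409} = - \frac{30058}{15517} + \frac{5985320}{6409} = \frac{92681568718}{99448453}$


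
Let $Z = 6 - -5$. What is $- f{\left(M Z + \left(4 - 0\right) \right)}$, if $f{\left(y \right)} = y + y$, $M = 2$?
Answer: $-52$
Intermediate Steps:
$Z = 11$ ($Z = 6 + 5 = 11$)
$f{\left(y \right)} = 2 y$
$- f{\left(M Z + \left(4 - 0\right) \right)} = - 2 \left(2 \cdot 11 + \left(4 - 0\right)\right) = - 2 \left(22 + \left(4 + 0\right)\right) = - 2 \left(22 + 4\right) = - 2 \cdot 26 = \left(-1\right) 52 = -52$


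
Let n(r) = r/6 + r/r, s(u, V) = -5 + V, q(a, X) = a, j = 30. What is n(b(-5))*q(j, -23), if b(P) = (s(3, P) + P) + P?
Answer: -70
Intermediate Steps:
b(P) = -5 + 3*P (b(P) = ((-5 + P) + P) + P = (-5 + 2*P) + P = -5 + 3*P)
n(r) = 1 + r/6 (n(r) = r*(⅙) + 1 = r/6 + 1 = 1 + r/6)
n(b(-5))*q(j, -23) = (1 + (-5 + 3*(-5))/6)*30 = (1 + (-5 - 15)/6)*30 = (1 + (⅙)*(-20))*30 = (1 - 10/3)*30 = -7/3*30 = -70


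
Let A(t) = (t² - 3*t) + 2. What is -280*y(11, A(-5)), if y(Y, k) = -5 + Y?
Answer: -1680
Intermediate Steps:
A(t) = 2 + t² - 3*t
-280*y(11, A(-5)) = -280*(-5 + 11) = -280*6 = -1680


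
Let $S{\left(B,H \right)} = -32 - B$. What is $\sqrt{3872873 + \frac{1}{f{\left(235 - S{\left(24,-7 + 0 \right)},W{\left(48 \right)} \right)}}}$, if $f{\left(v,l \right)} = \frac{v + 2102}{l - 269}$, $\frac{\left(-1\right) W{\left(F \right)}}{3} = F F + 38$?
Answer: $\frac{\sqrt{22177792261042}}{2393} \approx 1968.0$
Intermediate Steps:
$W{\left(F \right)} = -114 - 3 F^{2}$ ($W{\left(F \right)} = - 3 \left(F F + 38\right) = - 3 \left(F^{2} + 38\right) = - 3 \left(38 + F^{2}\right) = -114 - 3 F^{2}$)
$f{\left(v,l \right)} = \frac{2102 + v}{-269 + l}$
$\sqrt{3872873 + \frac{1}{f{\left(235 - S{\left(24,-7 + 0 \right)},W{\left(48 \right)} \right)}}} = \sqrt{3872873 + \frac{1}{\frac{1}{-269 - \left(114 + 3 \cdot 48^{2}\right)} \left(2102 + \left(235 - \left(-32 - 24\right)\right)\right)}} = \sqrt{3872873 + \frac{1}{\frac{1}{-269 - 7026} \left(2102 + \left(235 - \left(-32 - 24\right)\right)\right)}} = \sqrt{3872873 + \frac{1}{\frac{1}{-269 - 7026} \left(2102 + \left(235 - -56\right)\right)}} = \sqrt{3872873 + \frac{1}{\frac{1}{-269 - 7026} \left(2102 + \left(235 + 56\right)\right)}} = \sqrt{3872873 + \frac{1}{\frac{1}{-7295} \left(2102 + 291\right)}} = \sqrt{3872873 + \frac{1}{\left(- \frac{1}{7295}\right) 2393}} = \sqrt{3872873 + \frac{1}{- \frac{2393}{7295}}} = \sqrt{3872873 - \frac{7295}{2393}} = \sqrt{\frac{9267777794}{2393}} = \frac{\sqrt{22177792261042}}{2393}$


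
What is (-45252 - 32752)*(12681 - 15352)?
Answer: 208348684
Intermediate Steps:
(-45252 - 32752)*(12681 - 15352) = -78004*(-2671) = 208348684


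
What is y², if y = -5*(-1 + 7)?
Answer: 900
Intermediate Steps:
y = -30 (y = -5*6 = -30)
y² = (-30)² = 900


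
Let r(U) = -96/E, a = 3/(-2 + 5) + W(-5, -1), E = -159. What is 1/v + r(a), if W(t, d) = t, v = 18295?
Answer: 585493/969635 ≈ 0.60383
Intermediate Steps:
a = -4 (a = 3/(-2 + 5) - 5 = 3/3 - 5 = (1/3)*3 - 5 = 1 - 5 = -4)
r(U) = 32/53 (r(U) = -96/(-159) = -96*(-1/159) = 32/53)
1/v + r(a) = 1/18295 + 32/53 = 585493/969635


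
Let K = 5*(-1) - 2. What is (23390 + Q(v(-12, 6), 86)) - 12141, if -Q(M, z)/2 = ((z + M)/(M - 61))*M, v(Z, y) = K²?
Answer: 24703/2 ≈ 12352.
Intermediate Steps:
K = -7 (K = -5 - 2 = -7)
v(Z, y) = 49 (v(Z, y) = (-7)² = 49)
Q(M, z) = -2*M*(M + z)/(-61 + M) (Q(M, z) = -2*(z + M)/(M - 61)*M = -2*(M + z)/(-61 + M)*M = -2*M*(M + z)/(-61 + M))
(23390 + Q(v(-12, 6), 86)) - 12141 = (23390 - 2*49*(49 + 86)/(-61 + 49)) - 12141 = (23390 - 2*49*135/(-12)) - 12141 = (23390 - 2*49*(-1/12)*135) - 12141 = (23390 + 2205/2) - 12141 = 48985/2 - 12141 = 24703/2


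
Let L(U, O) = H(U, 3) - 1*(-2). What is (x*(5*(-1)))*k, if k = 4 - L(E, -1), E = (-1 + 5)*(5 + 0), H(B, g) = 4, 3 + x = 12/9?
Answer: -50/3 ≈ -16.667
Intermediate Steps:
x = -5/3 (x = -3 + 12/9 = -3 + 12*(⅑) = -3 + 4/3 = -5/3 ≈ -1.6667)
E = 20 (E = 4*5 = 20)
L(U, O) = 6 (L(U, O) = 4 - 1*(-2) = 4 + 2 = 6)
k = -2 (k = 4 - 1*6 = 4 - 6 = -2)
(x*(5*(-1)))*k = -25*(-1)/3*(-2) = -5/3*(-5)*(-2) = (25/3)*(-2) = -50/3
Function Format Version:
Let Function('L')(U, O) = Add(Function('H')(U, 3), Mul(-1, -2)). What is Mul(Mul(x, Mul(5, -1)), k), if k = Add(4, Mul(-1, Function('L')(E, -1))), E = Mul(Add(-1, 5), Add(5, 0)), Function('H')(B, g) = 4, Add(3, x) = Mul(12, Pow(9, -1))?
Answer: Rational(-50, 3) ≈ -16.667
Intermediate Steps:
x = Rational(-5, 3) (x = Add(-3, Mul(12, Pow(9, -1))) = Add(-3, Mul(12, Rational(1, 9))) = Add(-3, Rational(4, 3)) = Rational(-5, 3) ≈ -1.6667)
E = 20 (E = Mul(4, 5) = 20)
Function('L')(U, O) = 6 (Function('L')(U, O) = Add(4, Mul(-1, -2)) = Add(4, 2) = 6)
k = -2 (k = Add(4, Mul(-1, 6)) = Add(4, -6) = -2)
Mul(Mul(x, Mul(5, -1)), k) = Mul(Mul(Rational(-5, 3), Mul(5, -1)), -2) = Mul(Mul(Rational(-5, 3), -5), -2) = Mul(Rational(25, 3), -2) = Rational(-50, 3)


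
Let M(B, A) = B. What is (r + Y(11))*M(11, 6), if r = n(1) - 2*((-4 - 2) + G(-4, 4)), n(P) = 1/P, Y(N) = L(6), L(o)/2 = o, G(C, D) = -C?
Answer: 187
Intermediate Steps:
L(o) = 2*o
Y(N) = 12 (Y(N) = 2*6 = 12)
r = 5 (r = 1/1 - 2*((-4 - 2) - 1*(-4)) = 1 - 2*(-6 + 4) = 1 - 2*(-2) = 1 + 4 = 5)
(r + Y(11))*M(11, 6) = (5 + 12)*11 = 17*11 = 187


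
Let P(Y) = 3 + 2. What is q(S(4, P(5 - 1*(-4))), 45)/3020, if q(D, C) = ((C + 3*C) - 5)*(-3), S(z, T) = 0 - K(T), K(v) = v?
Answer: -105/604 ≈ -0.17384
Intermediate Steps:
P(Y) = 5
S(z, T) = -T (S(z, T) = 0 - T = -T)
q(D, C) = 15 - 12*C (q(D, C) = (4*C - 5)*(-3) = (-5 + 4*C)*(-3) = 15 - 12*C)
q(S(4, P(5 - 1*(-4))), 45)/3020 = (15 - 12*45)/3020 = (15 - 540)*(1/3020) = -525*1/3020 = -105/604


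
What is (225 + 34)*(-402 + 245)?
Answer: -40663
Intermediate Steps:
(225 + 34)*(-402 + 245) = 259*(-157) = -40663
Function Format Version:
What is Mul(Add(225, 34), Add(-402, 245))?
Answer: -40663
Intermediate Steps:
Mul(Add(225, 34), Add(-402, 245)) = Mul(259, -157) = -40663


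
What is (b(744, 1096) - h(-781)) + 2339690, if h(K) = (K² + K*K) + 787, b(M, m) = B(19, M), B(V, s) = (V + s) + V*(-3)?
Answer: 1119687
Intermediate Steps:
B(V, s) = s - 2*V (B(V, s) = (V + s) - 3*V = s - 2*V)
b(M, m) = -38 + M (b(M, m) = M - 2*19 = M - 38 = -38 + M)
h(K) = 787 + 2*K² (h(K) = (K² + K²) + 787 = 2*K² + 787 = 787 + 2*K²)
(b(744, 1096) - h(-781)) + 2339690 = ((-38 + 744) - (787 + 2*(-781)²)) + 2339690 = (706 - (787 + 2*609961)) + 2339690 = (706 - (787 + 1219922)) + 2339690 = (706 - 1*1220709) + 2339690 = (706 - 1220709) + 2339690 = -1220003 + 2339690 = 1119687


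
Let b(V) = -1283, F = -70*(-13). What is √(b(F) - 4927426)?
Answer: I*√4928709 ≈ 2220.1*I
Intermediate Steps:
F = 910
√(b(F) - 4927426) = √(-1283 - 4927426) = √(-4928709) = I*√4928709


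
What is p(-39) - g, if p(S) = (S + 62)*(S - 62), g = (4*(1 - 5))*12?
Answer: -2131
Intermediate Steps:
g = -192 (g = (4*(-4))*12 = -16*12 = -192)
p(S) = (-62 + S)*(62 + S) (p(S) = (62 + S)*(-62 + S) = (-62 + S)*(62 + S))
p(-39) - g = (-3844 + (-39)**2) - 1*(-192) = (-3844 + 1521) + 192 = -2323 + 192 = -2131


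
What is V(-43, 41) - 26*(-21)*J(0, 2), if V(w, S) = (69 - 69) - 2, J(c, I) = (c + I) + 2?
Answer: 2182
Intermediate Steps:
J(c, I) = 2 + I + c (J(c, I) = (I + c) + 2 = 2 + I + c)
V(w, S) = -2 (V(w, S) = 0 - 2 = -2)
V(-43, 41) - 26*(-21)*J(0, 2) = -2 - 26*(-21)*(2 + 2 + 0) = -2 - (-546)*4 = -2 - 1*(-2184) = -2 + 2184 = 2182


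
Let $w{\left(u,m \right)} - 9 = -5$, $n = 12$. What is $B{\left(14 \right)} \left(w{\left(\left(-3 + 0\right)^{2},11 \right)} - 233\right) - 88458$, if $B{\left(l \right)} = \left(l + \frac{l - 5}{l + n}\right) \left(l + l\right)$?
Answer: $- \frac{2345792}{13} \approx -1.8045 \cdot 10^{5}$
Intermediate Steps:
$w{\left(u,m \right)} = 4$ ($w{\left(u,m \right)} = 9 - 5 = 4$)
$B{\left(l \right)} = 2 l \left(l + \frac{-5 + l}{12 + l}\right)$ ($B{\left(l \right)} = \left(l + \frac{l - 5}{l + 12}\right) \left(l + l\right) = \left(l + \frac{-5 + l}{12 + l}\right) 2 l = 2 l \left(l + \frac{-5 + l}{12 + l}\right)$)
$B{\left(14 \right)} \left(w{\left(\left(-3 + 0\right)^{2},11 \right)} - 233\right) - 88458 = 2 \cdot 14 \frac{1}{12 + 14} \left(-5 + 14^{2} + 13 \cdot 14\right) \left(4 - 233\right) - 88458 = 2 \cdot 14 \cdot \frac{1}{26} \left(-5 + 196 + 182\right) \left(-229\right) - 88458 = 2 \cdot 14 \cdot \frac{1}{26} \cdot 373 \left(-229\right) - 88458 = \frac{5222}{13} \left(-229\right) - 88458 = - \frac{1195838}{13} - 88458 = - \frac{2345792}{13}$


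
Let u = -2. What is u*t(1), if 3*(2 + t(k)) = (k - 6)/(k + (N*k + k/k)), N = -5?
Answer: 26/9 ≈ 2.8889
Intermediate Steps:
t(k) = -2 + (-6 + k)/(3*(1 - 4*k)) (t(k) = -2 + ((k - 6)/(k + (-5*k + k/k)))/3 = -2 + ((-6 + k)/(k + (-5*k + 1)))/3 = -2 + ((-6 + k)/(k + (1 - 5*k)))/3 = -2 + ((-6 + k)/(1 - 4*k))/3 = -2 + (-6 + k)/(3*(1 - 4*k)))
u*t(1) = -2*(-12 + 25*1)/(3*(1 - 4*1)) = -2*(-12 + 25)/(3*(1 - 4)) = -2*13/(3*(-3)) = -2*(-1)*13/(3*3) = -2*(-13/9) = 26/9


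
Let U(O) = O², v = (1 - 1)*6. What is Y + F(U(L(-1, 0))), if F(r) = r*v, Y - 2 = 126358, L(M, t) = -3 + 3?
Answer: 126360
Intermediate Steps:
L(M, t) = 0
Y = 126360 (Y = 2 + 126358 = 126360)
v = 0 (v = 0*6 = 0)
F(r) = 0 (F(r) = r*0 = 0)
Y + F(U(L(-1, 0))) = 126360 + 0 = 126360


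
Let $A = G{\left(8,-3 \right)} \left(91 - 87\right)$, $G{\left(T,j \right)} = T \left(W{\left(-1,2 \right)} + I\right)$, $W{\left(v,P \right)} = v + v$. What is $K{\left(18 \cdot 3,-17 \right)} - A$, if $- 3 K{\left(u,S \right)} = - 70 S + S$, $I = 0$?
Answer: $-327$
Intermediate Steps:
$W{\left(v,P \right)} = 2 v$
$G{\left(T,j \right)} = - 2 T$ ($G{\left(T,j \right)} = T \left(2 \left(-1\right) + 0\right) = T \left(-2 + 0\right) = T \left(-2\right) = - 2 T$)
$K{\left(u,S \right)} = 23 S$ ($K{\left(u,S \right)} = - \frac{- 70 S + S}{3} = - \frac{\left(-69\right) S}{3} = 23 S$)
$A = -64$ ($A = \left(-2\right) 8 \left(91 - 87\right) = \left(-16\right) 4 = -64$)
$K{\left(18 \cdot 3,-17 \right)} - A = 23 \left(-17\right) - -64 = -391 + 64 = -327$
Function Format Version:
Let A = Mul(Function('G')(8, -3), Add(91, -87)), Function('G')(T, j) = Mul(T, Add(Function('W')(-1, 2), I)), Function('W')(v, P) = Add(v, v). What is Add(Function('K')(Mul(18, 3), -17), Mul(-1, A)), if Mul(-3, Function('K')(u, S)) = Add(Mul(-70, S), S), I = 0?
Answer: -327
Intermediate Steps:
Function('W')(v, P) = Mul(2, v)
Function('G')(T, j) = Mul(-2, T) (Function('G')(T, j) = Mul(T, Add(Mul(2, -1), 0)) = Mul(T, Add(-2, 0)) = Mul(T, -2) = Mul(-2, T))
Function('K')(u, S) = Mul(23, S) (Function('K')(u, S) = Mul(Rational(-1, 3), Add(Mul(-70, S), S)) = Mul(Rational(-1, 3), Mul(-69, S)) = Mul(23, S))
A = -64 (A = Mul(Mul(-2, 8), Add(91, -87)) = Mul(-16, 4) = -64)
Add(Function('K')(Mul(18, 3), -17), Mul(-1, A)) = Add(Mul(23, -17), Mul(-1, -64)) = Add(-391, 64) = -327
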